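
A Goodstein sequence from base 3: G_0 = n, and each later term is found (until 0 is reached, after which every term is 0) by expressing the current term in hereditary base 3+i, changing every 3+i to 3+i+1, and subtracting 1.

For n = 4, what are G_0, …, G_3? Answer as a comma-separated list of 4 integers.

(0) 4|_3 = 3 + 1 ↦ 4 + 1|_4 = 5 ⇒ 4
(1) 4|_4 = 4 ↦ 5|_5 = 5 ⇒ 4
(2) 4|_5 = 4 ↦ 4|_6 = 4 ⇒ 3

4, 4, 4, 3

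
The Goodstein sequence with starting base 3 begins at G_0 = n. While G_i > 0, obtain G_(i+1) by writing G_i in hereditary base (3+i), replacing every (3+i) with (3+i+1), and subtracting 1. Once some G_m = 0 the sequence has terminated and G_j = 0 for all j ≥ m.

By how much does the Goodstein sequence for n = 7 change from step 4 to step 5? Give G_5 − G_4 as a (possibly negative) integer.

base 3: 7 = 2·3 + 1; at 4: 2·4 + 1 = 9; next = 8
base 4: 8 = 2·4; at 5: 2·5 = 10; next = 9
base 5: 9 = 5 + 4; at 6: 6 + 4 = 10; next = 9
base 6: 9 = 6 + 3; at 7: 7 + 3 = 10; next = 9
base 7: 9 = 7 + 2; at 8: 8 + 2 = 10; next = 9

0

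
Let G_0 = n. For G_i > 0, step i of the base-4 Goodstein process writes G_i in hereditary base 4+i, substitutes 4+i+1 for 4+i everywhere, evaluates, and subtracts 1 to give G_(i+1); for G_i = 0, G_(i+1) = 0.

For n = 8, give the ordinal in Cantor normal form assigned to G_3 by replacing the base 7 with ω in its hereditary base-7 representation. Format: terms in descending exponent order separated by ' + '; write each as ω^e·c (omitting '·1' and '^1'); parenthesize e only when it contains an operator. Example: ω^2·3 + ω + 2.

ω + 2

(0) 8|_4 = 2·4 ↦ 2·5|_5 = 10 ⇒ 9
(1) 9|_5 = 5 + 4 ↦ 6 + 4|_6 = 10 ⇒ 9
(2) 9|_6 = 6 + 3 ↦ 7 + 3|_7 = 10 ⇒ 9
(3) 9|_7 = 7 + 2 ↦ 8 + 2|_8 = 10 ⇒ 9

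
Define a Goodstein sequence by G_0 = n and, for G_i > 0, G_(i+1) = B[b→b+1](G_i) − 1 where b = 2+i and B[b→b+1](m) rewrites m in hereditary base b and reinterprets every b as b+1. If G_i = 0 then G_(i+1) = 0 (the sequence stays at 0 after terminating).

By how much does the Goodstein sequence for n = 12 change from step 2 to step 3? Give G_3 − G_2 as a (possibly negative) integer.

14620

(0) 12|_2 = 2^(2 + 1) + 2^2 ↦ 3^(3 + 1) + 3^3|_3 = 108 ⇒ 107
(1) 107|_3 = 3^(3 + 1) + 2·3^2 + 2·3 + 2 ↦ 4^(4 + 1) + 2·4^2 + 2·4 + 2|_4 = 1066 ⇒ 1065
(2) 1065|_4 = 4^(4 + 1) + 2·4^2 + 2·4 + 1 ↦ 5^(5 + 1) + 2·5^2 + 2·5 + 1|_5 = 15686 ⇒ 15685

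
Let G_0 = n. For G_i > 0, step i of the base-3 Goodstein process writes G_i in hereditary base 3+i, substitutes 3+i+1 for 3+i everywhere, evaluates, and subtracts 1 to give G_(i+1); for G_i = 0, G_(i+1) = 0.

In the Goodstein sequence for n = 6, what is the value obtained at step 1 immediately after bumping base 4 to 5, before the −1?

8

6 —HB3→ 2·3 —bump→ 2·4 = 8 —(−1)→ 7
7 —HB4→ 4 + 3 —bump→ 5 + 3 = 8 —(−1)→ 7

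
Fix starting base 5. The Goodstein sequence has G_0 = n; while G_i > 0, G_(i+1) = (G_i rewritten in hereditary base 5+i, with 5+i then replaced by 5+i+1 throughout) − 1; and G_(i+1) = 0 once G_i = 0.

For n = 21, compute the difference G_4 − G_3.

2

(0) 21|_5 = 4·5 + 1 ↦ 4·6 + 1|_6 = 25 ⇒ 24
(1) 24|_6 = 4·6 ↦ 4·7|_7 = 28 ⇒ 27
(2) 27|_7 = 3·7 + 6 ↦ 3·8 + 6|_8 = 30 ⇒ 29
(3) 29|_8 = 3·8 + 5 ↦ 3·9 + 5|_9 = 32 ⇒ 31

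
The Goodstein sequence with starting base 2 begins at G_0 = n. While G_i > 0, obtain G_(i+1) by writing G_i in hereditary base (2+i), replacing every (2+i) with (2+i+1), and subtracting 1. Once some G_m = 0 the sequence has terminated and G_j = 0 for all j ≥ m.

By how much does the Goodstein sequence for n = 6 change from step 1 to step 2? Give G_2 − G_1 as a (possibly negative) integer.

6 —HB2→ 2^2 + 2 —bump→ 3^3 + 3 = 30 —(−1)→ 29
29 —HB3→ 3^3 + 2 —bump→ 4^4 + 2 = 258 —(−1)→ 257

228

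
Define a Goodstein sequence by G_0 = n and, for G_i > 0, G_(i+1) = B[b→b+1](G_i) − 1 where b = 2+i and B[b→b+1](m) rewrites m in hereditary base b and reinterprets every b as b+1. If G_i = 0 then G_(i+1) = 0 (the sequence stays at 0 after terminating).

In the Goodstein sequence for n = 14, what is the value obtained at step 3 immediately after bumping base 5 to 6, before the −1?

G_0=14  [base 2] 2^(2 + 1) + 2^2 + 2  →[2↦3]→  3^(3 + 1) + 3^3 + 3 = 111  −1 ⇒ G_1=110
G_1=110  [base 3] 3^(3 + 1) + 3^3 + 2  →[3↦4]→  4^(4 + 1) + 4^4 + 2 = 1282  −1 ⇒ G_2=1281
G_2=1281  [base 4] 4^(4 + 1) + 4^4 + 1  →[4↦5]→  5^(5 + 1) + 5^5 + 1 = 18751  −1 ⇒ G_3=18750
G_3=18750  [base 5] 5^(5 + 1) + 5^5  →[5↦6]→  6^(6 + 1) + 6^6 = 326592  −1 ⇒ G_4=326591

326592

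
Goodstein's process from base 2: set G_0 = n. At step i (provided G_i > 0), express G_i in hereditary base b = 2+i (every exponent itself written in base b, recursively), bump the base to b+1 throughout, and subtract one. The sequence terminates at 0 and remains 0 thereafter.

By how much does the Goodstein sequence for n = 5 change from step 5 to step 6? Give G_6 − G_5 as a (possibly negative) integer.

554

5 —HB2→ 2^2 + 1 —bump→ 3^3 + 1 = 28 —(−1)→ 27
27 —HB3→ 3^3 —bump→ 4^4 = 256 —(−1)→ 255
255 —HB4→ 3·4^3 + 3·4^2 + 3·4 + 3 —bump→ 3·5^3 + 3·5^2 + 3·5 + 3 = 468 —(−1)→ 467
467 —HB5→ 3·5^3 + 3·5^2 + 3·5 + 2 —bump→ 3·6^3 + 3·6^2 + 3·6 + 2 = 776 —(−1)→ 775
775 —HB6→ 3·6^3 + 3·6^2 + 3·6 + 1 —bump→ 3·7^3 + 3·7^2 + 3·7 + 1 = 1198 —(−1)→ 1197
1197 —HB7→ 3·7^3 + 3·7^2 + 3·7 —bump→ 3·8^3 + 3·8^2 + 3·8 = 1752 —(−1)→ 1751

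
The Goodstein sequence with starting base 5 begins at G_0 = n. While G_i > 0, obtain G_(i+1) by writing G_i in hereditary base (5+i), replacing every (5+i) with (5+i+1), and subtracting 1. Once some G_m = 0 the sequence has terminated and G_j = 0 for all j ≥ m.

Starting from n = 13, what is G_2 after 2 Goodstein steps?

step 0: 13 = 2·5 + 3; sub 6 for 5: 2·6 + 3; = 15; G_1 = 15−1 = 14
step 1: 14 = 2·6 + 2; sub 7 for 6: 2·7 + 2; = 16; G_2 = 16−1 = 15

15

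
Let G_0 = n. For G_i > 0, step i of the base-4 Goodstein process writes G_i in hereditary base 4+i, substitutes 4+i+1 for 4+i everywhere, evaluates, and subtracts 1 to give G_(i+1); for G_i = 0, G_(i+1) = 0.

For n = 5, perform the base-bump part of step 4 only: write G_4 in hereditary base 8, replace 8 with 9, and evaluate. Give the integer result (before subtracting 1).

3

(0) 5|_4 = 4 + 1 ↦ 5 + 1|_5 = 6 ⇒ 5
(1) 5|_5 = 5 ↦ 6|_6 = 6 ⇒ 5
(2) 5|_6 = 5 ↦ 5|_7 = 5 ⇒ 4
(3) 4|_7 = 4 ↦ 4|_8 = 4 ⇒ 3
(4) 3|_8 = 3 ↦ 3|_9 = 3 ⇒ 2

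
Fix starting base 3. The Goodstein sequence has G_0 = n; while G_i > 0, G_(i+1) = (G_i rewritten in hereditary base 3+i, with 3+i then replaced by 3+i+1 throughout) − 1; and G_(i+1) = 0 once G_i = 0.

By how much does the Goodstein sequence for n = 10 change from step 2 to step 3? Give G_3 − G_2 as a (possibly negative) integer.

10 —HB3→ 3^2 + 1 —bump→ 4^2 + 1 = 17 —(−1)→ 16
16 —HB4→ 4^2 —bump→ 5^2 = 25 —(−1)→ 24
24 —HB5→ 4·5 + 4 —bump→ 4·6 + 4 = 28 —(−1)→ 27

3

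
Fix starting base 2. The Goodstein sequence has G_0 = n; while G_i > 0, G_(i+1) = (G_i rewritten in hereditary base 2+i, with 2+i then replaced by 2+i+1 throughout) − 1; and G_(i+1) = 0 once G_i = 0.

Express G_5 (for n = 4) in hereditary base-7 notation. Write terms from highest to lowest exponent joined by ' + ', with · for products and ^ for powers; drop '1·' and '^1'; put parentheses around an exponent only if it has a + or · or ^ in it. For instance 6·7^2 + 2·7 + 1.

2·7^2 + 7 + 4

4 —HB2→ 2^2 —bump→ 3^3 = 27 —(−1)→ 26
26 —HB3→ 2·3^2 + 2·3 + 2 —bump→ 2·4^2 + 2·4 + 2 = 42 —(−1)→ 41
41 —HB4→ 2·4^2 + 2·4 + 1 —bump→ 2·5^2 + 2·5 + 1 = 61 —(−1)→ 60
60 —HB5→ 2·5^2 + 2·5 —bump→ 2·6^2 + 2·6 = 84 —(−1)→ 83
83 —HB6→ 2·6^2 + 6 + 5 —bump→ 2·7^2 + 7 + 5 = 110 —(−1)→ 109
109 —HB7→ 2·7^2 + 7 + 4 —bump→ 2·8^2 + 8 + 4 = 140 —(−1)→ 139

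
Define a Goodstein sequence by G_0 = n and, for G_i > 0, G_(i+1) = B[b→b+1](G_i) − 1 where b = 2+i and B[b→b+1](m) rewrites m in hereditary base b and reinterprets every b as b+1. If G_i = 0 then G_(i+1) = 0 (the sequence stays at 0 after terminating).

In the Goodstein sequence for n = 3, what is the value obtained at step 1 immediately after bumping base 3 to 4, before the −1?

step 0: 3 = 2 + 1; sub 3 for 2: 3 + 1; = 4; G_1 = 4−1 = 3
step 1: 3 = 3; sub 4 for 3: 4; = 4; G_2 = 4−1 = 3

4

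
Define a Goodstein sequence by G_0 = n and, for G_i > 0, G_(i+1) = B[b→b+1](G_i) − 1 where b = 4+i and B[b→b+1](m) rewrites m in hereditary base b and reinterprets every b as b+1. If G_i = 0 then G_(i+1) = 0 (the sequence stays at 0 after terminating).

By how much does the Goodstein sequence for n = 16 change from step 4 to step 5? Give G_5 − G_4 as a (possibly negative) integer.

G_0 = 16. HB_4(16) = 4^2. Bump = 25. G_1 = 24.
G_1 = 24. HB_5(24) = 4·5 + 4. Bump = 28. G_2 = 27.
G_2 = 27. HB_6(27) = 4·6 + 3. Bump = 31. G_3 = 30.
G_3 = 30. HB_7(30) = 4·7 + 2. Bump = 34. G_4 = 33.
G_4 = 33. HB_8(33) = 4·8 + 1. Bump = 37. G_5 = 36.

3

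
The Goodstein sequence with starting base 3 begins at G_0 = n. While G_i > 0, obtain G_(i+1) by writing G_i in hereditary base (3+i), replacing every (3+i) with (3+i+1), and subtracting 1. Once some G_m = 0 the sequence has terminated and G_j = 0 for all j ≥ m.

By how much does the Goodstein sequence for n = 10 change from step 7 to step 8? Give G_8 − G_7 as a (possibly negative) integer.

G_0=10  [base 3] 3^2 + 1  →[3↦4]→  4^2 + 1 = 17  −1 ⇒ G_1=16
G_1=16  [base 4] 4^2  →[4↦5]→  5^2 = 25  −1 ⇒ G_2=24
G_2=24  [base 5] 4·5 + 4  →[5↦6]→  4·6 + 4 = 28  −1 ⇒ G_3=27
G_3=27  [base 6] 4·6 + 3  →[6↦7]→  4·7 + 3 = 31  −1 ⇒ G_4=30
G_4=30  [base 7] 4·7 + 2  →[7↦8]→  4·8 + 2 = 34  −1 ⇒ G_5=33
G_5=33  [base 8] 4·8 + 1  →[8↦9]→  4·9 + 1 = 37  −1 ⇒ G_6=36
G_6=36  [base 9] 4·9  →[9↦10]→  4·10 = 40  −1 ⇒ G_7=39
G_7=39  [base 10] 3·10 + 9  →[10↦11]→  3·11 + 9 = 42  −1 ⇒ G_8=41

2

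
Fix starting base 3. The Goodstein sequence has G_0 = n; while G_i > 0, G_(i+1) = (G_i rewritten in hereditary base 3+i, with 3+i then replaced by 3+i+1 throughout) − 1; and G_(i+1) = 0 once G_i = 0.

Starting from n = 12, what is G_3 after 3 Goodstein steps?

37

12 —HB3→ 3^2 + 3 —bump→ 4^2 + 4 = 20 —(−1)→ 19
19 —HB4→ 4^2 + 3 —bump→ 5^2 + 3 = 28 —(−1)→ 27
27 —HB5→ 5^2 + 2 —bump→ 6^2 + 2 = 38 —(−1)→ 37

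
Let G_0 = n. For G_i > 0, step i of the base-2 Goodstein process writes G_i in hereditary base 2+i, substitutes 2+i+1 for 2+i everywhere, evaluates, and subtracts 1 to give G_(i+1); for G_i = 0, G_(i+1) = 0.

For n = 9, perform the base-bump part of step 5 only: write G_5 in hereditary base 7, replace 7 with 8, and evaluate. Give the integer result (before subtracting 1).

9 —HB2→ 2^(2 + 1) + 1 —bump→ 3^(3 + 1) + 1 = 82 —(−1)→ 81
81 —HB3→ 3^(3 + 1) —bump→ 4^(4 + 1) = 1024 —(−1)→ 1023
1023 —HB4→ 3·4^4 + 3·4^3 + 3·4^2 + 3·4 + 3 —bump→ 3·5^5 + 3·5^3 + 3·5^2 + 3·5 + 3 = 9843 —(−1)→ 9842
9842 —HB5→ 3·5^5 + 3·5^3 + 3·5^2 + 3·5 + 2 —bump→ 3·6^6 + 3·6^3 + 3·6^2 + 3·6 + 2 = 140744 —(−1)→ 140743
140743 —HB6→ 3·6^6 + 3·6^3 + 3·6^2 + 3·6 + 1 —bump→ 3·7^7 + 3·7^3 + 3·7^2 + 3·7 + 1 = 2471827 —(−1)→ 2471826
2471826 —HB7→ 3·7^7 + 3·7^3 + 3·7^2 + 3·7 —bump→ 3·8^8 + 3·8^3 + 3·8^2 + 3·8 = 50333400 —(−1)→ 50333399

50333400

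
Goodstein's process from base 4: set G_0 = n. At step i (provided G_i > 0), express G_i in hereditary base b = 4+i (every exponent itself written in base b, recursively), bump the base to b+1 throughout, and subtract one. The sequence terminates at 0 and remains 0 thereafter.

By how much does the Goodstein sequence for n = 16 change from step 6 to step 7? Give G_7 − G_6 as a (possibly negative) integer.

[0] 16 ≡ 4^2 (base 4). Lift 5: 25. −1: 24.
[1] 24 ≡ 4·5 + 4 (base 5). Lift 6: 28. −1: 27.
[2] 27 ≡ 4·6 + 3 (base 6). Lift 7: 31. −1: 30.
[3] 30 ≡ 4·7 + 2 (base 7). Lift 8: 34. −1: 33.
[4] 33 ≡ 4·8 + 1 (base 8). Lift 9: 37. −1: 36.
[5] 36 ≡ 4·9 (base 9). Lift 10: 40. −1: 39.
[6] 39 ≡ 3·10 + 9 (base 10). Lift 11: 42. −1: 41.

2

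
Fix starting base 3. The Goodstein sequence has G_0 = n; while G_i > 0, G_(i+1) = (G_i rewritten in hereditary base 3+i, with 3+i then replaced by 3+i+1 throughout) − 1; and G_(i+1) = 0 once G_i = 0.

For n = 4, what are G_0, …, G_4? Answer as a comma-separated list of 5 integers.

4, 4, 4, 3, 2

(0) 4|_3 = 3 + 1 ↦ 4 + 1|_4 = 5 ⇒ 4
(1) 4|_4 = 4 ↦ 5|_5 = 5 ⇒ 4
(2) 4|_5 = 4 ↦ 4|_6 = 4 ⇒ 3
(3) 3|_6 = 3 ↦ 3|_7 = 3 ⇒ 2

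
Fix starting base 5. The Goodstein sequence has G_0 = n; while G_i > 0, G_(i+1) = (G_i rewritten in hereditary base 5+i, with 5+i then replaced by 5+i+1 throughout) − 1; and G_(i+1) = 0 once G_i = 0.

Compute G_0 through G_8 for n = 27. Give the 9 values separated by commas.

27, 37, 49, 63, 69, 75, 81, 87, 93

G_0=27  [base 5] 5^2 + 2  →[5↦6]→  6^2 + 2 = 38  −1 ⇒ G_1=37
G_1=37  [base 6] 6^2 + 1  →[6↦7]→  7^2 + 1 = 50  −1 ⇒ G_2=49
G_2=49  [base 7] 7^2  →[7↦8]→  8^2 = 64  −1 ⇒ G_3=63
G_3=63  [base 8] 7·8 + 7  →[8↦9]→  7·9 + 7 = 70  −1 ⇒ G_4=69
G_4=69  [base 9] 7·9 + 6  →[9↦10]→  7·10 + 6 = 76  −1 ⇒ G_5=75
G_5=75  [base 10] 7·10 + 5  →[10↦11]→  7·11 + 5 = 82  −1 ⇒ G_6=81
G_6=81  [base 11] 7·11 + 4  →[11↦12]→  7·12 + 4 = 88  −1 ⇒ G_7=87
G_7=87  [base 12] 7·12 + 3  →[12↦13]→  7·13 + 3 = 94  −1 ⇒ G_8=93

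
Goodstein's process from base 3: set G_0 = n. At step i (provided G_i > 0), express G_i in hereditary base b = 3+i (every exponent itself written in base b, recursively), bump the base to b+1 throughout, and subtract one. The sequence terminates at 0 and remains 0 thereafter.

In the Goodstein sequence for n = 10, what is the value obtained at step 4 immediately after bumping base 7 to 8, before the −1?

34

i=0: 10 = 3^2 + 1 (b=3); 3→4: 4^2 + 1 = 17; 17−1 = 16
i=1: 16 = 4^2 (b=4); 4→5: 5^2 = 25; 25−1 = 24
i=2: 24 = 4·5 + 4 (b=5); 5→6: 4·6 + 4 = 28; 28−1 = 27
i=3: 27 = 4·6 + 3 (b=6); 6→7: 4·7 + 3 = 31; 31−1 = 30
i=4: 30 = 4·7 + 2 (b=7); 7→8: 4·8 + 2 = 34; 34−1 = 33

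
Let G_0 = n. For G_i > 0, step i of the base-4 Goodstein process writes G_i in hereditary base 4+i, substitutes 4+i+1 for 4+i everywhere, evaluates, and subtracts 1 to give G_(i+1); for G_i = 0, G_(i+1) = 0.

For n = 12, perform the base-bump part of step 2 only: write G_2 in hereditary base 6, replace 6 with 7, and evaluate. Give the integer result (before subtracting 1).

17

(0) 12|_4 = 3·4 ↦ 3·5|_5 = 15 ⇒ 14
(1) 14|_5 = 2·5 + 4 ↦ 2·6 + 4|_6 = 16 ⇒ 15
(2) 15|_6 = 2·6 + 3 ↦ 2·7 + 3|_7 = 17 ⇒ 16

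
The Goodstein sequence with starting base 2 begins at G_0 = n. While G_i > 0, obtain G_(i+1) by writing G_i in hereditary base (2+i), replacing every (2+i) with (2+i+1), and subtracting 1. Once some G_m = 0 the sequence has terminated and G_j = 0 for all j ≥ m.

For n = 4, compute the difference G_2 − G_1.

G_0 = 4. HB_2(4) = 2^2. Bump = 27. G_1 = 26.
G_1 = 26. HB_3(26) = 2·3^2 + 2·3 + 2. Bump = 42. G_2 = 41.

15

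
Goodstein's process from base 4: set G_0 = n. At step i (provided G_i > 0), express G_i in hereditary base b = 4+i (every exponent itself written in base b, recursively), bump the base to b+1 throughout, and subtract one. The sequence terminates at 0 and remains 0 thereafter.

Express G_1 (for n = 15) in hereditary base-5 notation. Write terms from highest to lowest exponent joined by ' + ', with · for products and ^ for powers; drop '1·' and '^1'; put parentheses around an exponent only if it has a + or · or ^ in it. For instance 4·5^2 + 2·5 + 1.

3·5 + 2

[0] 15 ≡ 3·4 + 3 (base 4). Lift 5: 18. −1: 17.
[1] 17 ≡ 3·5 + 2 (base 5). Lift 6: 20. −1: 19.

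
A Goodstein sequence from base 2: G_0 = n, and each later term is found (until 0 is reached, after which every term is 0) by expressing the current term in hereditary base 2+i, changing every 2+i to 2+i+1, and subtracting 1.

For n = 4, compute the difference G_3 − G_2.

19

4 —HB2→ 2^2 —bump→ 3^3 = 27 —(−1)→ 26
26 —HB3→ 2·3^2 + 2·3 + 2 —bump→ 2·4^2 + 2·4 + 2 = 42 —(−1)→ 41
41 —HB4→ 2·4^2 + 2·4 + 1 —bump→ 2·5^2 + 2·5 + 1 = 61 —(−1)→ 60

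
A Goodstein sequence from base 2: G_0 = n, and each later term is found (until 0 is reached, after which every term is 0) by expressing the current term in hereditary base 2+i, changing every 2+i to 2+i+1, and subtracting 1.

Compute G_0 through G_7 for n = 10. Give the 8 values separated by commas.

G_0 = 10. HB_2(10) = 2^(2 + 1) + 2. Bump = 84. G_1 = 83.
G_1 = 83. HB_3(83) = 3^(3 + 1) + 2. Bump = 1026. G_2 = 1025.
G_2 = 1025. HB_4(1025) = 4^(4 + 1) + 1. Bump = 15626. G_3 = 15625.
G_3 = 15625. HB_5(15625) = 5^(5 + 1). Bump = 279936. G_4 = 279935.
G_4 = 279935. HB_6(279935) = 5·6^6 + 5·6^5 + 5·6^4 + 5·6^3 + 5·6^2 + 5·6 + 5. Bump = 4215755. G_5 = 4215754.
G_5 = 4215754. HB_7(4215754) = 5·7^7 + 5·7^5 + 5·7^4 + 5·7^3 + 5·7^2 + 5·7 + 4. Bump = 84073324. G_6 = 84073323.
G_6 = 84073323. HB_8(84073323) = 5·8^8 + 5·8^5 + 5·8^4 + 5·8^3 + 5·8^2 + 5·8 + 3. Bump = 1937434593. G_7 = 1937434592.

10, 83, 1025, 15625, 279935, 4215754, 84073323, 1937434592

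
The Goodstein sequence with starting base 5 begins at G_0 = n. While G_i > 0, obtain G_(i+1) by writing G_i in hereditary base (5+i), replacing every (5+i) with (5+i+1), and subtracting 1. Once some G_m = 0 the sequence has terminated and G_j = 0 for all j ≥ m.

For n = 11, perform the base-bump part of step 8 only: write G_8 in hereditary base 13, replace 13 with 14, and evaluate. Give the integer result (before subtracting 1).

11 —HB5→ 2·5 + 1 —bump→ 2·6 + 1 = 13 —(−1)→ 12
12 —HB6→ 2·6 —bump→ 2·7 = 14 —(−1)→ 13
13 —HB7→ 7 + 6 —bump→ 8 + 6 = 14 —(−1)→ 13
13 —HB8→ 8 + 5 —bump→ 9 + 5 = 14 —(−1)→ 13
13 —HB9→ 9 + 4 —bump→ 10 + 4 = 14 —(−1)→ 13
13 —HB10→ 10 + 3 —bump→ 11 + 3 = 14 —(−1)→ 13
13 —HB11→ 11 + 2 —bump→ 12 + 2 = 14 —(−1)→ 13
13 —HB12→ 12 + 1 —bump→ 13 + 1 = 14 —(−1)→ 13
13 —HB13→ 13 —bump→ 14 = 14 —(−1)→ 13

14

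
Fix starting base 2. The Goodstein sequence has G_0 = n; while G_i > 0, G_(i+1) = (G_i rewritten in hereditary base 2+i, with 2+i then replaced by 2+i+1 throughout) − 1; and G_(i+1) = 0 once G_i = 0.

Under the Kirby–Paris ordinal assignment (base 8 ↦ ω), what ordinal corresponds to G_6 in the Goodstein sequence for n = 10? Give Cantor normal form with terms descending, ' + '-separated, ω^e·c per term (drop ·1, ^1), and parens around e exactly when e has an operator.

base 2: 10 = 2^(2 + 1) + 2; at 3: 3^(3 + 1) + 3 = 84; next = 83
base 3: 83 = 3^(3 + 1) + 2; at 4: 4^(4 + 1) + 2 = 1026; next = 1025
base 4: 1025 = 4^(4 + 1) + 1; at 5: 5^(5 + 1) + 1 = 15626; next = 15625
base 5: 15625 = 5^(5 + 1); at 6: 6^(6 + 1) = 279936; next = 279935
base 6: 279935 = 5·6^6 + 5·6^5 + 5·6^4 + 5·6^3 + 5·6^2 + 5·6 + 5; at 7: 5·7^7 + 5·7^5 + 5·7^4 + 5·7^3 + 5·7^2 + 5·7 + 5 = 4215755; next = 4215754
base 7: 4215754 = 5·7^7 + 5·7^5 + 5·7^4 + 5·7^3 + 5·7^2 + 5·7 + 4; at 8: 5·8^8 + 5·8^5 + 5·8^4 + 5·8^3 + 5·8^2 + 5·8 + 4 = 84073324; next = 84073323
base 8: 84073323 = 5·8^8 + 5·8^5 + 5·8^4 + 5·8^3 + 5·8^2 + 5·8 + 3; at 9: 5·9^9 + 5·9^5 + 5·9^4 + 5·9^3 + 5·9^2 + 5·9 + 3 = 1937434593; next = 1937434592

ω^ω·5 + ω^5·5 + ω^4·5 + ω^3·5 + ω^2·5 + ω·5 + 3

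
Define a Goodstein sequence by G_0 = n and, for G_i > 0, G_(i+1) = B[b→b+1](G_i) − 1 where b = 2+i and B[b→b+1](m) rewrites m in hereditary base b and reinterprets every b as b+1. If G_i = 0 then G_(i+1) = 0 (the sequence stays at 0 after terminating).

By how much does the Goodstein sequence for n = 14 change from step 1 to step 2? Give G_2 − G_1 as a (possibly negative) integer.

G_0=14  [base 2] 2^(2 + 1) + 2^2 + 2  →[2↦3]→  3^(3 + 1) + 3^3 + 3 = 111  −1 ⇒ G_1=110
G_1=110  [base 3] 3^(3 + 1) + 3^3 + 2  →[3↦4]→  4^(4 + 1) + 4^4 + 2 = 1282  −1 ⇒ G_2=1281

1171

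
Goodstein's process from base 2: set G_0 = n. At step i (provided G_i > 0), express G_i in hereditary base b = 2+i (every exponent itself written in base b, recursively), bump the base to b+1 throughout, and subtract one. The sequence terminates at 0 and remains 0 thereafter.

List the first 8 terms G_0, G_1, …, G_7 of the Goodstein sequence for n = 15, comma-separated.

G_0=15  [base 2] 2^(2 + 1) + 2^2 + 2 + 1  →[2↦3]→  3^(3 + 1) + 3^3 + 3 + 1 = 112  −1 ⇒ G_1=111
G_1=111  [base 3] 3^(3 + 1) + 3^3 + 3  →[3↦4]→  4^(4 + 1) + 4^4 + 4 = 1284  −1 ⇒ G_2=1283
G_2=1283  [base 4] 4^(4 + 1) + 4^4 + 3  →[4↦5]→  5^(5 + 1) + 5^5 + 3 = 18753  −1 ⇒ G_3=18752
G_3=18752  [base 5] 5^(5 + 1) + 5^5 + 2  →[5↦6]→  6^(6 + 1) + 6^6 + 2 = 326594  −1 ⇒ G_4=326593
G_4=326593  [base 6] 6^(6 + 1) + 6^6 + 1  →[6↦7]→  7^(7 + 1) + 7^7 + 1 = 6588345  −1 ⇒ G_5=6588344
G_5=6588344  [base 7] 7^(7 + 1) + 7^7  →[7↦8]→  8^(8 + 1) + 8^8 = 150994944  −1 ⇒ G_6=150994943
G_6=150994943  [base 8] 8^(8 + 1) + 7·8^7 + 7·8^6 + 7·8^5 + 7·8^4 + 7·8^3 + 7·8^2 + 7·8 + 7  →[8↦9]→  9^(9 + 1) + 7·9^7 + 7·9^6 + 7·9^5 + 7·9^4 + 7·9^3 + 7·9^2 + 7·9 + 7 = 3524450281  −1 ⇒ G_7=3524450280

15, 111, 1283, 18752, 326593, 6588344, 150994943, 3524450280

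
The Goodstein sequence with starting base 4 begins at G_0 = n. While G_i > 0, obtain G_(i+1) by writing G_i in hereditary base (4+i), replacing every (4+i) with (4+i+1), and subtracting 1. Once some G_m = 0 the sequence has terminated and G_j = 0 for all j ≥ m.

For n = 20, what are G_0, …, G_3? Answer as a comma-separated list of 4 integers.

G_0 = 20. HB_4(20) = 4^2 + 4. Bump = 30. G_1 = 29.
G_1 = 29. HB_5(29) = 5^2 + 4. Bump = 40. G_2 = 39.
G_2 = 39. HB_6(39) = 6^2 + 3. Bump = 52. G_3 = 51.

20, 29, 39, 51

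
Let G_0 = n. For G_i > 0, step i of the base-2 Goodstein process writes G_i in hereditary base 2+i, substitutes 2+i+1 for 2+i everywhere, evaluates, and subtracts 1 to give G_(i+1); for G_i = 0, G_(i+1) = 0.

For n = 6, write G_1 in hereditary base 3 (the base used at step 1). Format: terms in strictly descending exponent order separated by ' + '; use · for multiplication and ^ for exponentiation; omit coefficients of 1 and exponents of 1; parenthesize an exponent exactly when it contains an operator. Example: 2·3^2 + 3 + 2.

base 2: 6 = 2^2 + 2; at 3: 3^3 + 3 = 30; next = 29
base 3: 29 = 3^3 + 2; at 4: 4^4 + 2 = 258; next = 257

3^3 + 2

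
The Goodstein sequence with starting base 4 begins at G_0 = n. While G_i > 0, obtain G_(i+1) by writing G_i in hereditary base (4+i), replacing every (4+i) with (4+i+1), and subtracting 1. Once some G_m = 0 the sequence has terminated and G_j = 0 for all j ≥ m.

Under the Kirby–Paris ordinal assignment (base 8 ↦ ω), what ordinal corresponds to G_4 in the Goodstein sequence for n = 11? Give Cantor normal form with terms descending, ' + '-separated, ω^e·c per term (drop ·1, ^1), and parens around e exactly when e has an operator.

[0] 11 ≡ 2·4 + 3 (base 4). Lift 5: 13. −1: 12.
[1] 12 ≡ 2·5 + 2 (base 5). Lift 6: 14. −1: 13.
[2] 13 ≡ 2·6 + 1 (base 6). Lift 7: 15. −1: 14.
[3] 14 ≡ 2·7 (base 7). Lift 8: 16. −1: 15.
[4] 15 ≡ 8 + 7 (base 8). Lift 9: 16. −1: 15.

ω + 7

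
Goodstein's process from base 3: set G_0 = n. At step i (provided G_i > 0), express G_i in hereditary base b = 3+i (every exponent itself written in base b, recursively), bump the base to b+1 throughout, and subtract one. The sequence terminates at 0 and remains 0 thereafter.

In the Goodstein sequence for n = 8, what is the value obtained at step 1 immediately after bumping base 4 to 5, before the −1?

8 —HB3→ 2·3 + 2 —bump→ 2·4 + 2 = 10 —(−1)→ 9
9 —HB4→ 2·4 + 1 —bump→ 2·5 + 1 = 11 —(−1)→ 10

11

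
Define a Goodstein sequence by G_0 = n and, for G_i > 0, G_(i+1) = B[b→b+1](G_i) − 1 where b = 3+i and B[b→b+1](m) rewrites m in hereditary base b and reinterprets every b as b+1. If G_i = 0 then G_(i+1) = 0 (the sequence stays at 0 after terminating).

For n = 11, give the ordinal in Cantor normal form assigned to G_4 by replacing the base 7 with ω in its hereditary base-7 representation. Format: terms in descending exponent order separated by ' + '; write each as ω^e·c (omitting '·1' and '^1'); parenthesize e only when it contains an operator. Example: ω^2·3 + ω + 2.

ω·5 + 4

step 0: 11 = 3^2 + 2; sub 4 for 3: 4^2 + 2; = 18; G_1 = 18−1 = 17
step 1: 17 = 4^2 + 1; sub 5 for 4: 5^2 + 1; = 26; G_2 = 26−1 = 25
step 2: 25 = 5^2; sub 6 for 5: 6^2; = 36; G_3 = 36−1 = 35
step 3: 35 = 5·6 + 5; sub 7 for 6: 5·7 + 5; = 40; G_4 = 40−1 = 39
step 4: 39 = 5·7 + 4; sub 8 for 7: 5·8 + 4; = 44; G_5 = 44−1 = 43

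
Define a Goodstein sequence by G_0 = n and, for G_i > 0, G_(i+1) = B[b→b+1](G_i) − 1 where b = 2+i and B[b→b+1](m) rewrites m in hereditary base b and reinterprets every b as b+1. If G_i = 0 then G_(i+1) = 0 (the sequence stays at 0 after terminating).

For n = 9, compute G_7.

1162263921

G_0 = 9. HB_2(9) = 2^(2 + 1) + 1. Bump = 82. G_1 = 81.
G_1 = 81. HB_3(81) = 3^(3 + 1). Bump = 1024. G_2 = 1023.
G_2 = 1023. HB_4(1023) = 3·4^4 + 3·4^3 + 3·4^2 + 3·4 + 3. Bump = 9843. G_3 = 9842.
G_3 = 9842. HB_5(9842) = 3·5^5 + 3·5^3 + 3·5^2 + 3·5 + 2. Bump = 140744. G_4 = 140743.
G_4 = 140743. HB_6(140743) = 3·6^6 + 3·6^3 + 3·6^2 + 3·6 + 1. Bump = 2471827. G_5 = 2471826.
G_5 = 2471826. HB_7(2471826) = 3·7^7 + 3·7^3 + 3·7^2 + 3·7. Bump = 50333400. G_6 = 50333399.
G_6 = 50333399. HB_8(50333399) = 3·8^8 + 3·8^3 + 3·8^2 + 2·8 + 7. Bump = 1162263922. G_7 = 1162263921.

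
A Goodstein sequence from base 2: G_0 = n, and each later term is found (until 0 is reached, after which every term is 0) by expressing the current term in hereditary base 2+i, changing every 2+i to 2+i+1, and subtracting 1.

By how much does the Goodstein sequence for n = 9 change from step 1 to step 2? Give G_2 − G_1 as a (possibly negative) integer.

G_0 = 9. HB_2(9) = 2^(2 + 1) + 1. Bump = 82. G_1 = 81.
G_1 = 81. HB_3(81) = 3^(3 + 1). Bump = 1024. G_2 = 1023.

942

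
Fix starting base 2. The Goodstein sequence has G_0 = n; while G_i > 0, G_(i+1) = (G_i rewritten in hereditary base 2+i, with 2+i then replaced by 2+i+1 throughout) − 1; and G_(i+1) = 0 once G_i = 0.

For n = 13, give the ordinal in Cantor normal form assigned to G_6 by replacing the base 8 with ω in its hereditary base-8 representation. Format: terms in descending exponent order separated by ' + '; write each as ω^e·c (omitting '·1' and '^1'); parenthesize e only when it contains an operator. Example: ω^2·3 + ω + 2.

13 —HB2→ 2^(2 + 1) + 2^2 + 1 —bump→ 3^(3 + 1) + 3^3 + 1 = 109 —(−1)→ 108
108 —HB3→ 3^(3 + 1) + 3^3 —bump→ 4^(4 + 1) + 4^4 = 1280 —(−1)→ 1279
1279 —HB4→ 4^(4 + 1) + 3·4^3 + 3·4^2 + 3·4 + 3 —bump→ 5^(5 + 1) + 3·5^3 + 3·5^2 + 3·5 + 3 = 16093 —(−1)→ 16092
16092 —HB5→ 5^(5 + 1) + 3·5^3 + 3·5^2 + 3·5 + 2 —bump→ 6^(6 + 1) + 3·6^3 + 3·6^2 + 3·6 + 2 = 280712 —(−1)→ 280711
280711 —HB6→ 6^(6 + 1) + 3·6^3 + 3·6^2 + 3·6 + 1 —bump→ 7^(7 + 1) + 3·7^3 + 3·7^2 + 3·7 + 1 = 5765999 —(−1)→ 5765998
5765998 —HB7→ 7^(7 + 1) + 3·7^3 + 3·7^2 + 3·7 —bump→ 8^(8 + 1) + 3·8^3 + 3·8^2 + 3·8 = 134219480 —(−1)→ 134219479
134219479 —HB8→ 8^(8 + 1) + 3·8^3 + 3·8^2 + 2·8 + 7 —bump→ 9^(9 + 1) + 3·9^3 + 3·9^2 + 2·9 + 7 = 3486786856 —(−1)→ 3486786855

ω^(ω + 1) + ω^3·3 + ω^2·3 + ω·2 + 7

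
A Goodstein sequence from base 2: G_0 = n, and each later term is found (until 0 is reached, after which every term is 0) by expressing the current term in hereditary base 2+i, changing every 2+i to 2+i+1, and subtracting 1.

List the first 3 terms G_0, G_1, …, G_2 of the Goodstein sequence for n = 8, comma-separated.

8, 80, 553

G_0 = 8. HB_2(8) = 2^(2 + 1). Bump = 81. G_1 = 80.
G_1 = 80. HB_3(80) = 2·3^3 + 2·3^2 + 2·3 + 2. Bump = 554. G_2 = 553.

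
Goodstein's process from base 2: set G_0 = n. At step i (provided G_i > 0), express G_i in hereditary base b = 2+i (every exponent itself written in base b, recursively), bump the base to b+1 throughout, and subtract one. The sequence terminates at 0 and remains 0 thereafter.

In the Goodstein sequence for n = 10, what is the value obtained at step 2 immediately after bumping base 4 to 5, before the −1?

15626

10 —HB2→ 2^(2 + 1) + 2 —bump→ 3^(3 + 1) + 3 = 84 —(−1)→ 83
83 —HB3→ 3^(3 + 1) + 2 —bump→ 4^(4 + 1) + 2 = 1026 —(−1)→ 1025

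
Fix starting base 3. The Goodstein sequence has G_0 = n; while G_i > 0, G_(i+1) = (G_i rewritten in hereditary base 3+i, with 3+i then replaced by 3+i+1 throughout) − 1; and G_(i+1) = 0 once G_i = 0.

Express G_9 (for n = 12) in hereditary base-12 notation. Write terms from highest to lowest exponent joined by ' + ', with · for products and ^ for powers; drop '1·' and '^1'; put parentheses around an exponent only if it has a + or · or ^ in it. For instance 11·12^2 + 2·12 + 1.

base 3: 12 = 3^2 + 3; at 4: 4^2 + 4 = 20; next = 19
base 4: 19 = 4^2 + 3; at 5: 5^2 + 3 = 28; next = 27
base 5: 27 = 5^2 + 2; at 6: 6^2 + 2 = 38; next = 37
base 6: 37 = 6^2 + 1; at 7: 7^2 + 1 = 50; next = 49
base 7: 49 = 7^2; at 8: 8^2 = 64; next = 63
base 8: 63 = 7·8 + 7; at 9: 7·9 + 7 = 70; next = 69
base 9: 69 = 7·9 + 6; at 10: 7·10 + 6 = 76; next = 75
base 10: 75 = 7·10 + 5; at 11: 7·11 + 5 = 82; next = 81
base 11: 81 = 7·11 + 4; at 12: 7·12 + 4 = 88; next = 87

7·12 + 3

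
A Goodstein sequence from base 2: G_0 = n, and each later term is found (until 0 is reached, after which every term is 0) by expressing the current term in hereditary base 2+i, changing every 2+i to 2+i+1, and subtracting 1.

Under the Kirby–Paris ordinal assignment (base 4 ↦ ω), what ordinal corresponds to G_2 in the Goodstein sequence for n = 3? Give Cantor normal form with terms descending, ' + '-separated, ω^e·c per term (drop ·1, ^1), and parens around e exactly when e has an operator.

3

i=0: 3 = 2 + 1 (b=2); 2→3: 3 + 1 = 4; 4−1 = 3
i=1: 3 = 3 (b=3); 3→4: 4 = 4; 4−1 = 3
i=2: 3 = 3 (b=4); 4→5: 3 = 3; 3−1 = 2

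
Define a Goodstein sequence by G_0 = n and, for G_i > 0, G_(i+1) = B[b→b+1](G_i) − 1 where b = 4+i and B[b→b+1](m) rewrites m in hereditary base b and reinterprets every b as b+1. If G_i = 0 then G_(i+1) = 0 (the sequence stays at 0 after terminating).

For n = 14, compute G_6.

G_0=14  [base 4] 3·4 + 2  →[4↦5]→  3·5 + 2 = 17  −1 ⇒ G_1=16
G_1=16  [base 5] 3·5 + 1  →[5↦6]→  3·6 + 1 = 19  −1 ⇒ G_2=18
G_2=18  [base 6] 3·6  →[6↦7]→  3·7 = 21  −1 ⇒ G_3=20
G_3=20  [base 7] 2·7 + 6  →[7↦8]→  2·8 + 6 = 22  −1 ⇒ G_4=21
G_4=21  [base 8] 2·8 + 5  →[8↦9]→  2·9 + 5 = 23  −1 ⇒ G_5=22
G_5=22  [base 9] 2·9 + 4  →[9↦10]→  2·10 + 4 = 24  −1 ⇒ G_6=23
G_6=23  [base 10] 2·10 + 3  →[10↦11]→  2·11 + 3 = 25  −1 ⇒ G_7=24

23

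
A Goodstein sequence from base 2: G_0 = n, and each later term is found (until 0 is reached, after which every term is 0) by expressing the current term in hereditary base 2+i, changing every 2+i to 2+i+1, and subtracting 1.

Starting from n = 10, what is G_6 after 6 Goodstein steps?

[0] 10 ≡ 2^(2 + 1) + 2 (base 2). Lift 3: 84. −1: 83.
[1] 83 ≡ 3^(3 + 1) + 2 (base 3). Lift 4: 1026. −1: 1025.
[2] 1025 ≡ 4^(4 + 1) + 1 (base 4). Lift 5: 15626. −1: 15625.
[3] 15625 ≡ 5^(5 + 1) (base 5). Lift 6: 279936. −1: 279935.
[4] 279935 ≡ 5·6^6 + 5·6^5 + 5·6^4 + 5·6^3 + 5·6^2 + 5·6 + 5 (base 6). Lift 7: 4215755. −1: 4215754.
[5] 4215754 ≡ 5·7^7 + 5·7^5 + 5·7^4 + 5·7^3 + 5·7^2 + 5·7 + 4 (base 7). Lift 8: 84073324. −1: 84073323.
[6] 84073323 ≡ 5·8^8 + 5·8^5 + 5·8^4 + 5·8^3 + 5·8^2 + 5·8 + 3 (base 8). Lift 9: 1937434593. −1: 1937434592.

84073323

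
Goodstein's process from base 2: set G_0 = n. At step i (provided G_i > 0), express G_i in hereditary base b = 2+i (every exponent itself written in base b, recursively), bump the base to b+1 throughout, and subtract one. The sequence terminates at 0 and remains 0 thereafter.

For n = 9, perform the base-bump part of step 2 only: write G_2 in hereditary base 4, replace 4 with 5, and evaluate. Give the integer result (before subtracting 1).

9843

base 2: 9 = 2^(2 + 1) + 1; at 3: 3^(3 + 1) + 1 = 82; next = 81
base 3: 81 = 3^(3 + 1); at 4: 4^(4 + 1) = 1024; next = 1023
base 4: 1023 = 3·4^4 + 3·4^3 + 3·4^2 + 3·4 + 3; at 5: 3·5^5 + 3·5^3 + 3·5^2 + 3·5 + 3 = 9843; next = 9842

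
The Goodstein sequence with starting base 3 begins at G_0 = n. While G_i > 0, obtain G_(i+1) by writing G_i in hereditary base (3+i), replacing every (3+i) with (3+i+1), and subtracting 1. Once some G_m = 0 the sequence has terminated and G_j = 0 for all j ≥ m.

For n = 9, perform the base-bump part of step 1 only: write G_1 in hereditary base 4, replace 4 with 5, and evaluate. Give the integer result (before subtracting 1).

G_0=9  [base 3] 3^2  →[3↦4]→  4^2 = 16  −1 ⇒ G_1=15
G_1=15  [base 4] 3·4 + 3  →[4↦5]→  3·5 + 3 = 18  −1 ⇒ G_2=17

18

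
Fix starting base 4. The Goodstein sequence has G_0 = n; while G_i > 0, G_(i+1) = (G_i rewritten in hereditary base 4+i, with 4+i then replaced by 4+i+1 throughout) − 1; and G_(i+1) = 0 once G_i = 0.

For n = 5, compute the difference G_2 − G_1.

G_0 = 5. HB_4(5) = 4 + 1. Bump = 6. G_1 = 5.
G_1 = 5. HB_5(5) = 5. Bump = 6. G_2 = 5.

0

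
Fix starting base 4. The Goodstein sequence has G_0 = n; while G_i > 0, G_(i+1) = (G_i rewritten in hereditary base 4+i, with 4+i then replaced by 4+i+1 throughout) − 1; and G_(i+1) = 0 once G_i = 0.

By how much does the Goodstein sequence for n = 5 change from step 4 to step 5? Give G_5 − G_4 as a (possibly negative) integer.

-1

i=0: 5 = 4 + 1 (b=4); 4→5: 5 + 1 = 6; 6−1 = 5
i=1: 5 = 5 (b=5); 5→6: 6 = 6; 6−1 = 5
i=2: 5 = 5 (b=6); 6→7: 5 = 5; 5−1 = 4
i=3: 4 = 4 (b=7); 7→8: 4 = 4; 4−1 = 3
i=4: 3 = 3 (b=8); 8→9: 3 = 3; 3−1 = 2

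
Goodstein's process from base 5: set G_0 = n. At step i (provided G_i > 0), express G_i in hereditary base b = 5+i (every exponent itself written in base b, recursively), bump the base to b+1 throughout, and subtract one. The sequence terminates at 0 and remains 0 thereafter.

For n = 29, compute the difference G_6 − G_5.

8

[0] 29 ≡ 5^2 + 4 (base 5). Lift 6: 40. −1: 39.
[1] 39 ≡ 6^2 + 3 (base 6). Lift 7: 52. −1: 51.
[2] 51 ≡ 7^2 + 2 (base 7). Lift 8: 66. −1: 65.
[3] 65 ≡ 8^2 + 1 (base 8). Lift 9: 82. −1: 81.
[4] 81 ≡ 9^2 (base 9). Lift 10: 100. −1: 99.
[5] 99 ≡ 9·10 + 9 (base 10). Lift 11: 108. −1: 107.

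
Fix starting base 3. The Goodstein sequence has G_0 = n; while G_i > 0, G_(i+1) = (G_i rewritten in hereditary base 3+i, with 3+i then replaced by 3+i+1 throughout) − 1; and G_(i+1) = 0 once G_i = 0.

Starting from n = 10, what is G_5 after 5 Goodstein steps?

step 0: 10 = 3^2 + 1; sub 4 for 3: 4^2 + 1; = 17; G_1 = 17−1 = 16
step 1: 16 = 4^2; sub 5 for 4: 5^2; = 25; G_2 = 25−1 = 24
step 2: 24 = 4·5 + 4; sub 6 for 5: 4·6 + 4; = 28; G_3 = 28−1 = 27
step 3: 27 = 4·6 + 3; sub 7 for 6: 4·7 + 3; = 31; G_4 = 31−1 = 30
step 4: 30 = 4·7 + 2; sub 8 for 7: 4·8 + 2; = 34; G_5 = 34−1 = 33
step 5: 33 = 4·8 + 1; sub 9 for 8: 4·9 + 1; = 37; G_6 = 37−1 = 36

33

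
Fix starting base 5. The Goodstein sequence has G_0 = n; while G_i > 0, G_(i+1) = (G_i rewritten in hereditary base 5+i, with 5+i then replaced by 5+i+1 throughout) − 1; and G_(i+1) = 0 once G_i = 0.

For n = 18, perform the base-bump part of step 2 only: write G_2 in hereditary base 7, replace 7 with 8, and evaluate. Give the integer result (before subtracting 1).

25

(0) 18|_5 = 3·5 + 3 ↦ 3·6 + 3|_6 = 21 ⇒ 20
(1) 20|_6 = 3·6 + 2 ↦ 3·7 + 2|_7 = 23 ⇒ 22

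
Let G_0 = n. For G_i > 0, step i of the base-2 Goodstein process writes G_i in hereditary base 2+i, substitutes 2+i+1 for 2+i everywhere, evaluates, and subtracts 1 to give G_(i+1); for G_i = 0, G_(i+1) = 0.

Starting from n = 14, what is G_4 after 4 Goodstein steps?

14 —HB2→ 2^(2 + 1) + 2^2 + 2 —bump→ 3^(3 + 1) + 3^3 + 3 = 111 —(−1)→ 110
110 —HB3→ 3^(3 + 1) + 3^3 + 2 —bump→ 4^(4 + 1) + 4^4 + 2 = 1282 —(−1)→ 1281
1281 —HB4→ 4^(4 + 1) + 4^4 + 1 —bump→ 5^(5 + 1) + 5^5 + 1 = 18751 —(−1)→ 18750
18750 —HB5→ 5^(5 + 1) + 5^5 —bump→ 6^(6 + 1) + 6^6 = 326592 —(−1)→ 326591

326591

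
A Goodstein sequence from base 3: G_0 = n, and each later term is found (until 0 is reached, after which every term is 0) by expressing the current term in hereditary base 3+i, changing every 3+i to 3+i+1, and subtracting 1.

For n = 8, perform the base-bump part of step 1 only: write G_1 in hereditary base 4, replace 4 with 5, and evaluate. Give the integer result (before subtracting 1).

i=0: 8 = 2·3 + 2 (b=3); 3→4: 2·4 + 2 = 10; 10−1 = 9
i=1: 9 = 2·4 + 1 (b=4); 4→5: 2·5 + 1 = 11; 11−1 = 10

11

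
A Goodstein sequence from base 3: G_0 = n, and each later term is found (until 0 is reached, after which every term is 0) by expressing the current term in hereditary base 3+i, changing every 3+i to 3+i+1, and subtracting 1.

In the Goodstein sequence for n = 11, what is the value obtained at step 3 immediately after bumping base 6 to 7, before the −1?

40

[0] 11 ≡ 3^2 + 2 (base 3). Lift 4: 18. −1: 17.
[1] 17 ≡ 4^2 + 1 (base 4). Lift 5: 26. −1: 25.
[2] 25 ≡ 5^2 (base 5). Lift 6: 36. −1: 35.
[3] 35 ≡ 5·6 + 5 (base 6). Lift 7: 40. −1: 39.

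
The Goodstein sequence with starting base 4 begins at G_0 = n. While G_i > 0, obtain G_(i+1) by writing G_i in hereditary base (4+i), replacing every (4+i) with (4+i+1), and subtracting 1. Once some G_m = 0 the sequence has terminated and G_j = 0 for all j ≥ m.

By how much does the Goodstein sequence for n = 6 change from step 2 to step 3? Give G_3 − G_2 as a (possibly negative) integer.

G_0=6  [base 4] 4 + 2  →[4↦5]→  5 + 2 = 7  −1 ⇒ G_1=6
G_1=6  [base 5] 5 + 1  →[5↦6]→  6 + 1 = 7  −1 ⇒ G_2=6
G_2=6  [base 6] 6  →[6↦7]→  7 = 7  −1 ⇒ G_3=6

0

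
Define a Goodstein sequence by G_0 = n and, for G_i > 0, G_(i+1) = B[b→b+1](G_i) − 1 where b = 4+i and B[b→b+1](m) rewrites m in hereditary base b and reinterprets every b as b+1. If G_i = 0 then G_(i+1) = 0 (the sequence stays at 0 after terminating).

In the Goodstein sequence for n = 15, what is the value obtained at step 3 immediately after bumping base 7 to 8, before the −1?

(0) 15|_4 = 3·4 + 3 ↦ 3·5 + 3|_5 = 18 ⇒ 17
(1) 17|_5 = 3·5 + 2 ↦ 3·6 + 2|_6 = 20 ⇒ 19
(2) 19|_6 = 3·6 + 1 ↦ 3·7 + 1|_7 = 22 ⇒ 21

24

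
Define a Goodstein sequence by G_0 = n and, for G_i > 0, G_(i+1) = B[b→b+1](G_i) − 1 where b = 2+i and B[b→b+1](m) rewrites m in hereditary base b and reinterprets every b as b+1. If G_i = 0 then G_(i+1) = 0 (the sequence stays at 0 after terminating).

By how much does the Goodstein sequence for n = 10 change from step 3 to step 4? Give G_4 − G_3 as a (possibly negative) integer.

G_0=10  [base 2] 2^(2 + 1) + 2  →[2↦3]→  3^(3 + 1) + 3 = 84  −1 ⇒ G_1=83
G_1=83  [base 3] 3^(3 + 1) + 2  →[3↦4]→  4^(4 + 1) + 2 = 1026  −1 ⇒ G_2=1025
G_2=1025  [base 4] 4^(4 + 1) + 1  →[4↦5]→  5^(5 + 1) + 1 = 15626  −1 ⇒ G_3=15625
G_3=15625  [base 5] 5^(5 + 1)  →[5↦6]→  6^(6 + 1) = 279936  −1 ⇒ G_4=279935

264310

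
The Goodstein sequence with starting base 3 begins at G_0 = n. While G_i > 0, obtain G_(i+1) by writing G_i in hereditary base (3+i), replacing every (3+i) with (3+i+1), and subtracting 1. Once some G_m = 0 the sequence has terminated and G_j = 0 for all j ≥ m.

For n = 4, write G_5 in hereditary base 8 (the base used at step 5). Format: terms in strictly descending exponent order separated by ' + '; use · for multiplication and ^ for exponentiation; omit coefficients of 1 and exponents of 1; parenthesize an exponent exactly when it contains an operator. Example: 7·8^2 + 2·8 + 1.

G_0 = 4. HB_3(4) = 3 + 1. Bump = 5. G_1 = 4.
G_1 = 4. HB_4(4) = 4. Bump = 5. G_2 = 4.
G_2 = 4. HB_5(4) = 4. Bump = 4. G_3 = 3.
G_3 = 3. HB_6(3) = 3. Bump = 3. G_4 = 2.
G_4 = 2. HB_7(2) = 2. Bump = 2. G_5 = 1.
G_5 = 1. HB_8(1) = 1. Bump = 1. G_6 = 0.

1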